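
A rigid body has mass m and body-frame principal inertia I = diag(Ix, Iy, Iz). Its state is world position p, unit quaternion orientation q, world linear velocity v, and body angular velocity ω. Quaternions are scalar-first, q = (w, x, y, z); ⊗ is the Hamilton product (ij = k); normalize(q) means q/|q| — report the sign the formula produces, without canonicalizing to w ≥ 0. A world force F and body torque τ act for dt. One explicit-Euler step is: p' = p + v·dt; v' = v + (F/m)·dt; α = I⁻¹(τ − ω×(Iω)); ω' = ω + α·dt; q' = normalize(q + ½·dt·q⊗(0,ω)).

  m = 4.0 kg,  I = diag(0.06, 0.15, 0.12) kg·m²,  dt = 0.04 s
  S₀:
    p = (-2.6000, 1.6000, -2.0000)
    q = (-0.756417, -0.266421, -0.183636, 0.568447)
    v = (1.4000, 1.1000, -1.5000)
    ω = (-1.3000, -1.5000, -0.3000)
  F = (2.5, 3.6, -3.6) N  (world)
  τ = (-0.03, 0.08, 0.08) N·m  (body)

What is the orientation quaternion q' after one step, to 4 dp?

q' = (-0.7648, -0.2284, -0.1772, 0.5757)

2q̇ = q⊗(0,ω) = (-0.4512672, 1.8911034, 0.3157181, 0.3878298)
updated quaternion q' = (-0.7648, -0.2284, -0.1772, 0.5757)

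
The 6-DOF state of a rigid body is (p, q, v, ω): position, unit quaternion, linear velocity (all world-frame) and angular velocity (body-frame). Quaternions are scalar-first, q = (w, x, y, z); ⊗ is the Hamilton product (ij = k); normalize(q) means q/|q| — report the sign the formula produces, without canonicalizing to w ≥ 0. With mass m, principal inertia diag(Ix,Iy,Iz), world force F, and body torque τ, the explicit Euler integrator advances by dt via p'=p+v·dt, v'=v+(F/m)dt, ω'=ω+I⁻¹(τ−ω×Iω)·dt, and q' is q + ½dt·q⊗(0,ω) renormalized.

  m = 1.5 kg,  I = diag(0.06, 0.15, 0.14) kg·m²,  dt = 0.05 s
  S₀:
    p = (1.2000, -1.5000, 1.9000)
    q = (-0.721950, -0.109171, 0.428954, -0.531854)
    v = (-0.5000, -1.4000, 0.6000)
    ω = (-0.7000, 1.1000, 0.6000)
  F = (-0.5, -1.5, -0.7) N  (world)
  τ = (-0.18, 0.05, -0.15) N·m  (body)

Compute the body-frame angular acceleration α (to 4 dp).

precession coupling ω×(Iω) = (-0.0066, 0.0336, -0.0693)
angular accel α = (-2.8900, 0.1093, -0.5764)

α = (-2.8900, 0.1093, -0.5764)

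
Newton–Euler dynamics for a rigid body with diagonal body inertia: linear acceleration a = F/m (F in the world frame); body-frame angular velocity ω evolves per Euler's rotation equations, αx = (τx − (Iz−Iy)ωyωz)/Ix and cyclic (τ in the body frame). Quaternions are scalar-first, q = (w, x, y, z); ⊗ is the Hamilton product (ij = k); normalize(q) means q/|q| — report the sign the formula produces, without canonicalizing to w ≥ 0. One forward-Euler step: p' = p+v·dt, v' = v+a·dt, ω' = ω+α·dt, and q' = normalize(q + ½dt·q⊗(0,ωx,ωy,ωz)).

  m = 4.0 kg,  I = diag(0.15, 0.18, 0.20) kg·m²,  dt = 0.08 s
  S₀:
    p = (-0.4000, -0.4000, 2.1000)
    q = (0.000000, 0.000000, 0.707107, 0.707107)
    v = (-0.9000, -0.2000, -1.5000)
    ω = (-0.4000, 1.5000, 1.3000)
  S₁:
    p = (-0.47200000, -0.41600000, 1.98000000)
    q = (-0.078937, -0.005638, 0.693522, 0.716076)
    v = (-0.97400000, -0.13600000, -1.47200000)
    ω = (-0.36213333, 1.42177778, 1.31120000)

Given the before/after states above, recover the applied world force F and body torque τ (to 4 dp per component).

F = (-3.7000, 3.2000, 1.4000)
τ = (0.1100, -0.1500, 0.0100)

v₁ − v₀ = (-0.07400000, 0.06400000, 0.02800000)
F = m·Δv/dt = (-3.7000, 3.2000, 1.4000)
rate change Δω = (0.03786667, -0.07822222, 0.01120000)
ω₀×(Iω₀) = (0.0390, 0.0260, -0.0180)
τ = I·(Δω/dt) + ω₀×(Iω₀) = (0.1100, -0.1500, 0.0100)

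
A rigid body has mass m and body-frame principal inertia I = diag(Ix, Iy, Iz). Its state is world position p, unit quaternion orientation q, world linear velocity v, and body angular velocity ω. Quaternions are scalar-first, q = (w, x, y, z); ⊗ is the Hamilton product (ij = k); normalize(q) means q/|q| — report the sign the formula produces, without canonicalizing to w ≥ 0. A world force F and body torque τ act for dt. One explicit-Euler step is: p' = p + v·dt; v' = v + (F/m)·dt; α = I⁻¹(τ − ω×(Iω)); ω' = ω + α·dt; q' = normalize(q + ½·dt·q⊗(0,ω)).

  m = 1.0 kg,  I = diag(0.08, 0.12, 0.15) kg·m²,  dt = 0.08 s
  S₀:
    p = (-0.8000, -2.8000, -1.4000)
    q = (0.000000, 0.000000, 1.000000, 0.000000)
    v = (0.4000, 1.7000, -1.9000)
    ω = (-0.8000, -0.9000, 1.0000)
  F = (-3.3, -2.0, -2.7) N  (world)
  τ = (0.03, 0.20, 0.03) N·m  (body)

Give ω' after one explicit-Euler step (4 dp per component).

ω' = (-0.7430, -0.8040, 1.0006)

angular accel α = (0.7125, 1.2000, 0.0080)
ω' = ω + α·dt = (-0.7430, -0.8040, 1.0006)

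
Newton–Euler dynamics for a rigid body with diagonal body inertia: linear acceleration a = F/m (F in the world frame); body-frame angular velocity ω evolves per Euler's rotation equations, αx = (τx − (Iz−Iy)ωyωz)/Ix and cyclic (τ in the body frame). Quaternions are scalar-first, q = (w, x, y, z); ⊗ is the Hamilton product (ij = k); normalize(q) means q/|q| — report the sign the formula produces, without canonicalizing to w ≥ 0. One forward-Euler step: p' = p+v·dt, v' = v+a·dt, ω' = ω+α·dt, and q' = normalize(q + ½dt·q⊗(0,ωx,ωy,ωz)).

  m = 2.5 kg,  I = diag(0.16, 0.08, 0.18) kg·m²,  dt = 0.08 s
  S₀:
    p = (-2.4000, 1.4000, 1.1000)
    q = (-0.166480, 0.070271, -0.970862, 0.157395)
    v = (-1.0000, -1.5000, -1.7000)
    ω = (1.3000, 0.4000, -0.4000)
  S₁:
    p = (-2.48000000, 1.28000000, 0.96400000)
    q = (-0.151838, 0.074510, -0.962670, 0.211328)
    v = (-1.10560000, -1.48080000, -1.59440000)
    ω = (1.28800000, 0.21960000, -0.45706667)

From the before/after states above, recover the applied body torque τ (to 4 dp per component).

Δω = ω₁−ω₀ = (-0.01200000, -0.18040000, -0.05706667)
ω₀×(Iω₀) = (-0.0160, 0.0104, -0.0416)
I·α + gyro = (-0.0400, -0.1700, -0.1700)

τ = (-0.0400, -0.1700, -0.1700)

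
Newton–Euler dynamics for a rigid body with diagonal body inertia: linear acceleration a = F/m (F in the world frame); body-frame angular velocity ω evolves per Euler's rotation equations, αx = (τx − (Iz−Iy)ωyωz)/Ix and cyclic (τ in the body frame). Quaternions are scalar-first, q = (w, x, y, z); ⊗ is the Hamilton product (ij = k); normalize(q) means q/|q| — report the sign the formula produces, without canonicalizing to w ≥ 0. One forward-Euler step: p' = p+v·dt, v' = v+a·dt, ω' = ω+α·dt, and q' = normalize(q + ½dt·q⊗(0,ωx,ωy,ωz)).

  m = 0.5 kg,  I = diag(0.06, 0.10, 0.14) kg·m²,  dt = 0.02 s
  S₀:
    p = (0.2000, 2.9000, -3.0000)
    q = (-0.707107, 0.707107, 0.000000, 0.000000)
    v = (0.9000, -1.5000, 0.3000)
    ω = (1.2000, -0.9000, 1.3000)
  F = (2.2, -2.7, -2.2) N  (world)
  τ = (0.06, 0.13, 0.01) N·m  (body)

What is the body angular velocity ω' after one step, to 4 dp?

precession coupling ω×(Iω) = (-0.0468, -0.1248, -0.0432)
angular accel α = (1.7800, 2.5480, 0.3800)
ω' = ω + α·dt = (1.2356, -0.8490, 1.3076)

ω' = (1.2356, -0.8490, 1.3076)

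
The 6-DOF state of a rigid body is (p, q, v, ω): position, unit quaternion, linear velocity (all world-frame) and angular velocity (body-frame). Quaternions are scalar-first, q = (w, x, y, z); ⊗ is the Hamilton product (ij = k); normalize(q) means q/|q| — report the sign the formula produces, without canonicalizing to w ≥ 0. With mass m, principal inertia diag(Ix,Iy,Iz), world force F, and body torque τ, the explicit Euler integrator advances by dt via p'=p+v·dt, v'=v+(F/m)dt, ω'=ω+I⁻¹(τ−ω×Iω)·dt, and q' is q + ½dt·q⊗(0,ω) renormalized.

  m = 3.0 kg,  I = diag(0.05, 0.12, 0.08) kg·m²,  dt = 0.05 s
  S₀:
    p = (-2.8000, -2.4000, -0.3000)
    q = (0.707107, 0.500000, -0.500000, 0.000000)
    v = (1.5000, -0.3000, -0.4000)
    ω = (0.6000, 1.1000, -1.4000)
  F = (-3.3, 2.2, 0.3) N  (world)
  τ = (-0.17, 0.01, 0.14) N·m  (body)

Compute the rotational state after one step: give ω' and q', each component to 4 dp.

gyro term ω×Iω = (0.0616, 0.0252, 0.0462)
angular accel α = (-4.6320, -0.1267, 1.1725)
new body rate ω' = (0.3684, 1.0937, -1.3414)
2q̇ = q⊗(0,ω) = (0.2500000, 1.1242642, 1.4778177, -0.1399498)
q' = normalize(q + ½dt·q⊗(0,ω)) = (0.7126, 0.5275, -0.4625, -0.0035)

ω' = (0.3684, 1.0937, -1.3414)
q' = (0.7126, 0.5275, -0.4625, -0.0035)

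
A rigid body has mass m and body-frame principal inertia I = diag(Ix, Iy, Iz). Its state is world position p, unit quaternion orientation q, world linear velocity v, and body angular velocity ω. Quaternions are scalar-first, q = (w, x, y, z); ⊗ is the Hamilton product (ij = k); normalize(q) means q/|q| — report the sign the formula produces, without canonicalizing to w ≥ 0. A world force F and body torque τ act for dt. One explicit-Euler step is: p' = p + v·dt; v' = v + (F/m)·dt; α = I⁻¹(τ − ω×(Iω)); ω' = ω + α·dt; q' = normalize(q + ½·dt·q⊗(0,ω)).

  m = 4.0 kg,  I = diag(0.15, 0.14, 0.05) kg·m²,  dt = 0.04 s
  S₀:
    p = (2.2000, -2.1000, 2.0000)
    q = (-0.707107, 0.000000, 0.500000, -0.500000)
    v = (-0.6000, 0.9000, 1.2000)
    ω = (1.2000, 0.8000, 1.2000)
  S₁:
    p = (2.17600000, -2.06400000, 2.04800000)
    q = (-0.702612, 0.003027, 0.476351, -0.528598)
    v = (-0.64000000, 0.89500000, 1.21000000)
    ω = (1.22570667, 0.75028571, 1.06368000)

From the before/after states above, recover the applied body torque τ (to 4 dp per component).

τ = (0.0100, -0.0300, -0.1800)

rate change Δω = (0.02570667, -0.04971429, -0.13632000)
ω₀×(Iω₀) = (-0.0864, 0.1440, -0.0096)
τ = I·(Δω/dt) + ω₀×(Iω₀) = (0.0100, -0.0300, -0.1800)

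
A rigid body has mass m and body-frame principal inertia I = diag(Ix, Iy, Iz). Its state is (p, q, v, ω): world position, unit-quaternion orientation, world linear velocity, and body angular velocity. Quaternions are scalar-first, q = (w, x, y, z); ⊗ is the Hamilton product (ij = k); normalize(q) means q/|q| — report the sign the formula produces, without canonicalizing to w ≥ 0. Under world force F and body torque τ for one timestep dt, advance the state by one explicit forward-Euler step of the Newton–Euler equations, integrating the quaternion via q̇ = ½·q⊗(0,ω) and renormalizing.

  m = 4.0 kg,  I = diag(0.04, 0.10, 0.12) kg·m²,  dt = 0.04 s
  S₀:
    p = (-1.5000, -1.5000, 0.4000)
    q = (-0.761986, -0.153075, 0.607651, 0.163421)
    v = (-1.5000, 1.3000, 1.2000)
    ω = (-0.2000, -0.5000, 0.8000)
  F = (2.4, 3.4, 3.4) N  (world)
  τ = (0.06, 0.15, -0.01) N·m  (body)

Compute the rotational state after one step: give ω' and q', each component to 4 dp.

α = I⁻¹(τ − ω×Iω) = (1.7000, 1.3720, -0.1333)
ω' = ω + α·dt = (-0.1320, -0.4451, 0.7947)
Hamilton product q⊗(0,ω) = (0.1424737, 0.7202285, 0.4707688, -0.4115211)
updated quaternion q' = (-0.7590, -0.1386, 0.6170, 0.1552)

ω' = (-0.1320, -0.4451, 0.7947)
q' = (-0.7590, -0.1386, 0.6170, 0.1552)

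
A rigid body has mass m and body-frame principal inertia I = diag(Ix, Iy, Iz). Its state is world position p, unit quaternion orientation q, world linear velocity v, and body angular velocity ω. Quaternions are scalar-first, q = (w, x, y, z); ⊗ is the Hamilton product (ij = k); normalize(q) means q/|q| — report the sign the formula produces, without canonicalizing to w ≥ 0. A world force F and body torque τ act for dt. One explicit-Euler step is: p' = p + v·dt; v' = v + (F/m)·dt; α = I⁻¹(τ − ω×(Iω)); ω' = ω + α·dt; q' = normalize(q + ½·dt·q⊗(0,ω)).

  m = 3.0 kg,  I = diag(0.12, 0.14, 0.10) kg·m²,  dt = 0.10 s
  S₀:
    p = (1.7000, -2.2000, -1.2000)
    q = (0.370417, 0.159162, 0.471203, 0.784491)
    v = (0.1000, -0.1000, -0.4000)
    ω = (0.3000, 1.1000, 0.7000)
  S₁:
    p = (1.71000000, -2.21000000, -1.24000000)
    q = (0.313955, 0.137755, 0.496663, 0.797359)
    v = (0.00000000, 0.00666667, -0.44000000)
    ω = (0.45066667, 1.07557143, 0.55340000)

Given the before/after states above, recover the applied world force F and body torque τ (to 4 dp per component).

F = (-3.0000, 3.2000, -1.2000)
τ = (0.1500, -0.0300, -0.1400)

v₁ − v₀ = (-0.10000000, 0.10666667, -0.04000000)
m·(v₁−v₀)/dt = (-3.0000, 3.2000, -1.2000)
ω₁ − ω₀ = (0.15066667, -0.02442857, -0.14660000)
precession coupling = (-0.0308, 0.0042, 0.0066)
τ = I·(Δω/dt) + ω₀×(Iω₀) = (0.1500, -0.0300, -0.1400)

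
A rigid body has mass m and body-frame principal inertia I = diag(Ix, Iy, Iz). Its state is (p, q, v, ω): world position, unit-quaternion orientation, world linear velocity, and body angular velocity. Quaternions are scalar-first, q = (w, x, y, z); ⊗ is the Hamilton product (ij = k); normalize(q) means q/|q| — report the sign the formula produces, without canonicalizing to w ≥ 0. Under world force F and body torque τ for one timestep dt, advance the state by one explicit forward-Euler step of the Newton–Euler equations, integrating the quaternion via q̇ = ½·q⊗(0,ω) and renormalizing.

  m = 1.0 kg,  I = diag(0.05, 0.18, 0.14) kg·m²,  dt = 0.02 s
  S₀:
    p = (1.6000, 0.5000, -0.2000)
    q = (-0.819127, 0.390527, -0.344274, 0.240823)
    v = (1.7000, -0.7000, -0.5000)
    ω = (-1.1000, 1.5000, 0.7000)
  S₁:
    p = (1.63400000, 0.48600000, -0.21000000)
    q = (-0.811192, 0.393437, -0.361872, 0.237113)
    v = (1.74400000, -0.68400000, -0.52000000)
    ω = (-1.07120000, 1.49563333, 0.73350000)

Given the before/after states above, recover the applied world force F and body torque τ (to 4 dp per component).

velocity change Δv = (0.04400000, 0.01600000, -0.02000000)
F = m·Δv/dt = (2.2000, 0.8000, -1.0000)
ω₁ − ω₀ = (0.02880000, -0.00436667, 0.03350000)
gyro term ω₀×Iω₀ = (-0.0420, 0.0693, -0.2145)
I·α + gyro = (0.0300, 0.0300, 0.0200)

F = (2.2000, 0.8000, -1.0000)
τ = (0.0300, 0.0300, 0.0200)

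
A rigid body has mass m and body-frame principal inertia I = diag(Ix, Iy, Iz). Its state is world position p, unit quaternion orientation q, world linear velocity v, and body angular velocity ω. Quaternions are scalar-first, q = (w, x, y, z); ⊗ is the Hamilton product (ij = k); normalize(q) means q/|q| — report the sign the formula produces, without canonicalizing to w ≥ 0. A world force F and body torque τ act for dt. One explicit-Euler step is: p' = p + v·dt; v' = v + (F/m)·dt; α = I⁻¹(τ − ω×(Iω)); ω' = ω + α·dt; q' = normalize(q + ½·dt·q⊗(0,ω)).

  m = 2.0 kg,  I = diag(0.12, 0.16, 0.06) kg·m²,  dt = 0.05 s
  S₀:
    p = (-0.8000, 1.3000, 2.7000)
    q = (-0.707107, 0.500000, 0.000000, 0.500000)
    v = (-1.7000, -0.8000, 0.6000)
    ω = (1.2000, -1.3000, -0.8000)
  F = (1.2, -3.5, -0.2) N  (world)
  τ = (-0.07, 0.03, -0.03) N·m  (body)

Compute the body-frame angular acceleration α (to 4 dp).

precession coupling ω×(Iω) = (-0.1040, -0.0576, -0.0624)
(τ − ω×Iω)/I = (0.2833, 0.5475, 0.5400)

α = (0.2833, 0.5475, 0.5400)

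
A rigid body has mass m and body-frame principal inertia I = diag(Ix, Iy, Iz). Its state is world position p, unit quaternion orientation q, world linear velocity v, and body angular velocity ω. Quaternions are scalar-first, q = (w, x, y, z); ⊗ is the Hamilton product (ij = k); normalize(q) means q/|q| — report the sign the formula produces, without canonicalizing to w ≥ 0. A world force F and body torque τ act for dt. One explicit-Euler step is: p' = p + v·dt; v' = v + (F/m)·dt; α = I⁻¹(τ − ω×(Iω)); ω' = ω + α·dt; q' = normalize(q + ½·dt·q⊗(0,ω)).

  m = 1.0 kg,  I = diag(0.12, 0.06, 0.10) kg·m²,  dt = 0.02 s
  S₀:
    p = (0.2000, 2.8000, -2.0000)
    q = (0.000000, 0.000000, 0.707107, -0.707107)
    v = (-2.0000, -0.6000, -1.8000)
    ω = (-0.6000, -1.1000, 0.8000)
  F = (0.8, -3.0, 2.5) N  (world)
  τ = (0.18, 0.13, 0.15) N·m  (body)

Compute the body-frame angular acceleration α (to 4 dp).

α = (1.7933, 2.3267, 1.8960)

gyro term ω×Iω = (-0.0352, -0.0096, -0.0396)
α = I⁻¹(τ − ω×Iω) = (1.7933, 2.3267, 1.8960)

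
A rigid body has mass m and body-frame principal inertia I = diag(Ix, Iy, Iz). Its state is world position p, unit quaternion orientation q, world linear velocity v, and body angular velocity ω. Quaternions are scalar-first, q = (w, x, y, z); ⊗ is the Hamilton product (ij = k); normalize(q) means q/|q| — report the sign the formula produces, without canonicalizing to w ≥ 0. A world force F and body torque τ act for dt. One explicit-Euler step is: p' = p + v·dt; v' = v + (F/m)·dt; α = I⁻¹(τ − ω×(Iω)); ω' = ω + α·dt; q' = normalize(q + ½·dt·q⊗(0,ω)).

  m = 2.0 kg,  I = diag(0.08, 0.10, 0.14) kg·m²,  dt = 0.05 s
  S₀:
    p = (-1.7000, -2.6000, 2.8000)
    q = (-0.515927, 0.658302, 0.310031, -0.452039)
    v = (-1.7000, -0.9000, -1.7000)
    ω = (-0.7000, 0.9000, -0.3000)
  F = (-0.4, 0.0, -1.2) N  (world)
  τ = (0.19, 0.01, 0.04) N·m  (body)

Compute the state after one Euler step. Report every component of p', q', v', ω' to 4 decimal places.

p' = (-1.7850, -2.6450, 2.7150)
q' = (-0.5145, 0.6749, 0.3111, -0.4277)
v' = (-1.7100, -0.9000, -1.7300)
ω' = (-0.5745, 0.9113, -0.2812)

a = (-0.2000, 0.0000, -0.6000)
new position p' = (-1.7850, -2.6450, 2.7150)
new velocity v' = (-1.7100, -0.9000, -1.7300)
gyro term ω×Iω = (-0.0108, -0.0126, -0.0126)
(τ − ω×Iω)/I = (2.5100, 0.2260, 0.3757)
new body rate ω' = (-0.5745, 0.9113, -0.2812)
2q̇ = q⊗(0,ω) = (0.0461718, 0.6749747, 0.0495836, 0.9642716)
q' = normalize(q + ½dt·q⊗(0,ω)) = (-0.5145, 0.6749, 0.3111, -0.4277)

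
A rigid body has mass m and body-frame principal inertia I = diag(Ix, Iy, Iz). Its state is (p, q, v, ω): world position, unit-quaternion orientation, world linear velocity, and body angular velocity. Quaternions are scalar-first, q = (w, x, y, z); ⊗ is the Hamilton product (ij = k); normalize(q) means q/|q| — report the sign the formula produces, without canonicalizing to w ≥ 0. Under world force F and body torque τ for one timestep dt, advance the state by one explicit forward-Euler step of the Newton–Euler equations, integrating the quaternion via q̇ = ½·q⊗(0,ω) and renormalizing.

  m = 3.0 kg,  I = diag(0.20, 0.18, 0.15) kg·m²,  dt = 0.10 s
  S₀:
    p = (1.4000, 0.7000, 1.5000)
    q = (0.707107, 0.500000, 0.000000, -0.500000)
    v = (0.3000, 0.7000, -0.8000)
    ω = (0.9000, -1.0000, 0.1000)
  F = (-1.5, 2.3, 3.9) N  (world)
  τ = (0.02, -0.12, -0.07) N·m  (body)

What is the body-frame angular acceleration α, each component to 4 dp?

gyro term ω×Iω = (0.0030, 0.0045, 0.0180)
angular accel α = (0.0850, -0.6917, -0.5867)

α = (0.0850, -0.6917, -0.5867)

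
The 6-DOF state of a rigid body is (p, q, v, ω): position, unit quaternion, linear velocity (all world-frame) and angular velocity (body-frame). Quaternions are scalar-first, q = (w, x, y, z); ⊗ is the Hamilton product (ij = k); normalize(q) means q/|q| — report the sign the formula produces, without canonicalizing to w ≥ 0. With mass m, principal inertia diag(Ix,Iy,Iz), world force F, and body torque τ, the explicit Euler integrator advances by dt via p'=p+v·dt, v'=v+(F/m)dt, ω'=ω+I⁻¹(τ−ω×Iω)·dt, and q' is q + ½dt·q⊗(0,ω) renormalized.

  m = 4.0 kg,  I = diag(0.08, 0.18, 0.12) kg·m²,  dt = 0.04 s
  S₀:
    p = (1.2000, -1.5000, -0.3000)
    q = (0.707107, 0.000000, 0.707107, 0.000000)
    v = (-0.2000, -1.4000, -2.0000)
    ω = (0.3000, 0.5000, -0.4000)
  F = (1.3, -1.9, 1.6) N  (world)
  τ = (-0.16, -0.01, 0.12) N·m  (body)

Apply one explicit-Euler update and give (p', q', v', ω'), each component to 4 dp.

p' = (1.1920, -1.5560, -0.3800)
q' = (0.7000, -0.0014, 0.7141, -0.0099)
v' = (-0.1870, -1.4190, -1.9840)
ω' = (0.2140, 0.4967, -0.3650)

a = (0.3250, -0.4750, 0.4000)
p + v·dt = (1.1920, -1.5560, -0.3800)
new velocity v' = (-0.1870, -1.4190, -1.9840)
(τ − ω×Iω)/I = (-2.1500, -0.0822, 0.8750)
ω + α·dt = (0.2140, 0.4967, -0.3650)
2q̇ = q⊗(0,ω) = (-0.3535535, -0.0707107, 0.3535535, -0.4949749)
q + ½dt·q⊗(0,ω), renormalized = (0.7000, -0.0014, 0.7141, -0.0099)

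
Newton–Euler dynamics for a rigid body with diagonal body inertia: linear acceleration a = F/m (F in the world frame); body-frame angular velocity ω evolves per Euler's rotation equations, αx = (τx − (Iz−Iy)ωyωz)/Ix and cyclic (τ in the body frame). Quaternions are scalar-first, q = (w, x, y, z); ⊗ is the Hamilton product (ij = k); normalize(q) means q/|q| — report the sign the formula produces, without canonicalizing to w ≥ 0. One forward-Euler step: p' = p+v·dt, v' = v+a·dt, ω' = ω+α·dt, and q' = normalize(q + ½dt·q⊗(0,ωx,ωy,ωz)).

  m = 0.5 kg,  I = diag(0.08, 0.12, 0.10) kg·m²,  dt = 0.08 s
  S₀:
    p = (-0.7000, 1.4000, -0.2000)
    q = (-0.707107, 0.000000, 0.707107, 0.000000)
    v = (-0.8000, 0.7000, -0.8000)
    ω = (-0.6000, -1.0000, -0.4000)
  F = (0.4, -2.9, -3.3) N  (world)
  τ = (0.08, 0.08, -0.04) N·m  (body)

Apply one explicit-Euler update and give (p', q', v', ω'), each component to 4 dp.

p' = (-0.7640, 1.4560, -0.2640)
q' = (-0.6780, 0.0056, 0.7345, 0.0282)
v' = (-0.7360, 0.2360, -1.3280)
ω' = (-0.5120, -0.9435, -0.4512)

p' = p + v·dt = (-0.7640, 1.4560, -0.2640)
v' = v + a·dt = (-0.7360, 0.2360, -1.3280)
precession coupling ω×(Iω) = (-0.0080, -0.0048, 0.0240)
α = I⁻¹(τ − ω×Iω) = (1.1000, 0.7067, -0.6400)
ω + α·dt = (-0.5120, -0.9435, -0.4512)
q⊗(0,ω) = (0.7071070, 0.1414214, 0.7071070, 0.7071070)
updated quaternion q' = (-0.6780, 0.0056, 0.7345, 0.0282)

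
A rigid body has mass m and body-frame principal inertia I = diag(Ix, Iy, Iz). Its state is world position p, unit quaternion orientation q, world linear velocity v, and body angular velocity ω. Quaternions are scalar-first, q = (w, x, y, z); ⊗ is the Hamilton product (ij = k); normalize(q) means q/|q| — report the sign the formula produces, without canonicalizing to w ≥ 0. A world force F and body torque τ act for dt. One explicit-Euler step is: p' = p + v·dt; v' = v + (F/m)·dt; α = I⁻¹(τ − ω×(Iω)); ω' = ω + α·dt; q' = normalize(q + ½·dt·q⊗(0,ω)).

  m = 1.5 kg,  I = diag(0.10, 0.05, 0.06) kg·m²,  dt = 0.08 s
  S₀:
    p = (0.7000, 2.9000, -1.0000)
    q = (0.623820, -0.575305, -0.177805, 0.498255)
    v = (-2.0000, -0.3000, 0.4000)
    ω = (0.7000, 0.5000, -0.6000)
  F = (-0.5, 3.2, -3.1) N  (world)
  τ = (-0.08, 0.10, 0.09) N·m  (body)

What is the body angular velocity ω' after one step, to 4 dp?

ω×(Iω) gyroscopic = (-0.0030, -0.0168, -0.0175)
α = I⁻¹(τ − ω×Iω) = (-0.7700, 2.3360, 1.7917)
new body rate ω' = (0.6384, 0.6869, -0.4567)

ω' = (0.6384, 0.6869, -0.4567)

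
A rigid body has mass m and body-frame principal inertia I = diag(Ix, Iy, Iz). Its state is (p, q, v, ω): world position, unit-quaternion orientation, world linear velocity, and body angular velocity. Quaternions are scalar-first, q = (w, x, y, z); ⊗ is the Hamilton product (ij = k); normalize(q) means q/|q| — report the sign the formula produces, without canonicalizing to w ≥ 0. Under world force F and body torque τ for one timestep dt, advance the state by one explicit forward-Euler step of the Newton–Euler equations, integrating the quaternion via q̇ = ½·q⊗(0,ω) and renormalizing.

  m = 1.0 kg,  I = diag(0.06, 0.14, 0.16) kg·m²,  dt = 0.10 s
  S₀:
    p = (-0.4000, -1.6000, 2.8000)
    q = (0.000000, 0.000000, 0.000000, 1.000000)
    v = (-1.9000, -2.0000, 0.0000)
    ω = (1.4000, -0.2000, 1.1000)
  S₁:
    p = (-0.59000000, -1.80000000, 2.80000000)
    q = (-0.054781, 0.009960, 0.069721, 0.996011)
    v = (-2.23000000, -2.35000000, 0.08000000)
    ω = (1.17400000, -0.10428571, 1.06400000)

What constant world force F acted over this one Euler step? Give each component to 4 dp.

F = (-3.3000, -3.5000, 0.8000)

Δv = v₁−v₀ = (-0.33000000, -0.35000000, 0.08000000)
applied force F = (-3.3000, -3.5000, 0.8000)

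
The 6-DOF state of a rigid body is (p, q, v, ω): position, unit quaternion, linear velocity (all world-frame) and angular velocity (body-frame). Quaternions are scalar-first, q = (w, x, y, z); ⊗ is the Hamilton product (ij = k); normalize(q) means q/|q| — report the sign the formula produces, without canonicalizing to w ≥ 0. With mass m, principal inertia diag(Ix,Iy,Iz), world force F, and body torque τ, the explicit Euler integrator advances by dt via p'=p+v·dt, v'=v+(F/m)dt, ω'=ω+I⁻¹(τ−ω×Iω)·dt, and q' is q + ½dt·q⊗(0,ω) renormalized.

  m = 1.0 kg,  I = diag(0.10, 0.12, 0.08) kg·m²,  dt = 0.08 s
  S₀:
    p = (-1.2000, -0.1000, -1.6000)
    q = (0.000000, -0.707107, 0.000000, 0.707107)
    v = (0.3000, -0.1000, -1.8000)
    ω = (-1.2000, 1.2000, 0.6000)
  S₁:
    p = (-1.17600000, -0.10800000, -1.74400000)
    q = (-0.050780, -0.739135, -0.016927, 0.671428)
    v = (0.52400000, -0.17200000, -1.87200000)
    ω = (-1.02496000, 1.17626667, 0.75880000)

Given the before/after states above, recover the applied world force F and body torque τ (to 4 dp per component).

F = (2.8000, -0.9000, -0.9000)
τ = (0.1900, -0.0500, 0.1300)

ω₁ − ω₀ = (0.17504000, -0.02373333, 0.15880000)
precession coupling = (-0.0288, -0.0144, -0.0288)
τ = I·(Δω/dt) + ω₀×(Iω₀) = (0.1900, -0.0500, 0.1300)
v₁ − v₀ = (0.22400000, -0.07200000, -0.07200000)
m·(v₁−v₀)/dt = (2.8000, -0.9000, -0.9000)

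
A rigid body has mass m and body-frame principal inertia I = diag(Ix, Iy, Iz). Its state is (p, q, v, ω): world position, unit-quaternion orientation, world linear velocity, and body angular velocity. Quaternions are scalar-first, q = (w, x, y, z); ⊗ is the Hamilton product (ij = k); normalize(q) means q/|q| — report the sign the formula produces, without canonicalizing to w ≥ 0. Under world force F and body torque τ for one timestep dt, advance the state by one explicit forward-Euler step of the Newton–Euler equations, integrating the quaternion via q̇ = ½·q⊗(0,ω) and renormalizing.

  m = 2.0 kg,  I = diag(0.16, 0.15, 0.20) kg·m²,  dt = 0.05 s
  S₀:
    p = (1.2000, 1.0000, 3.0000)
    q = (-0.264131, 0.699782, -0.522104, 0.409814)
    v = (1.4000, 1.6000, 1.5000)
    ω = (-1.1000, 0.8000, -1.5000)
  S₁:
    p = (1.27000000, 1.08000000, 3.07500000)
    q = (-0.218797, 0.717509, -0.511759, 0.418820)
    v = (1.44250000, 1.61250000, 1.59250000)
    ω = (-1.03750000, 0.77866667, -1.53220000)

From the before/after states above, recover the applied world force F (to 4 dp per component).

F = (1.7000, 0.5000, 3.7000)

v₁ − v₀ = (0.04250000, 0.01250000, 0.09250000)
F = m·Δv/dt = (1.7000, 0.5000, 3.7000)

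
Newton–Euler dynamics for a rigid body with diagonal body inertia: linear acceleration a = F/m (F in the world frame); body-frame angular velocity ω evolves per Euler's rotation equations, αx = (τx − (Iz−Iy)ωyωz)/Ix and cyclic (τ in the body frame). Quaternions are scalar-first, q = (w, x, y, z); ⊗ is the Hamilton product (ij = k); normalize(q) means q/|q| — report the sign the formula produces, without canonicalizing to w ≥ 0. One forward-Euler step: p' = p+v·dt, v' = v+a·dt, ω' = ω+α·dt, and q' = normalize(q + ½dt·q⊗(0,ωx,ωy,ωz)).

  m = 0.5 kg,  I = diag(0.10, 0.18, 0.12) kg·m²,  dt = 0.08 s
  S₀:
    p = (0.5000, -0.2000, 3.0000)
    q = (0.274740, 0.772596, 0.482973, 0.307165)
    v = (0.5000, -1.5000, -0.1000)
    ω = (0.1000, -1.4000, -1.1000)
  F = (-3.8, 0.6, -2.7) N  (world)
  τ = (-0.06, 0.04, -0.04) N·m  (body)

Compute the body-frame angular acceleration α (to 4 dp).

α = (0.3240, 0.2100, -0.2400)

precession coupling ω×(Iω) = (-0.0924, 0.0022, -0.0112)
(τ − ω×Iω)/I = (0.3240, 0.2100, -0.2400)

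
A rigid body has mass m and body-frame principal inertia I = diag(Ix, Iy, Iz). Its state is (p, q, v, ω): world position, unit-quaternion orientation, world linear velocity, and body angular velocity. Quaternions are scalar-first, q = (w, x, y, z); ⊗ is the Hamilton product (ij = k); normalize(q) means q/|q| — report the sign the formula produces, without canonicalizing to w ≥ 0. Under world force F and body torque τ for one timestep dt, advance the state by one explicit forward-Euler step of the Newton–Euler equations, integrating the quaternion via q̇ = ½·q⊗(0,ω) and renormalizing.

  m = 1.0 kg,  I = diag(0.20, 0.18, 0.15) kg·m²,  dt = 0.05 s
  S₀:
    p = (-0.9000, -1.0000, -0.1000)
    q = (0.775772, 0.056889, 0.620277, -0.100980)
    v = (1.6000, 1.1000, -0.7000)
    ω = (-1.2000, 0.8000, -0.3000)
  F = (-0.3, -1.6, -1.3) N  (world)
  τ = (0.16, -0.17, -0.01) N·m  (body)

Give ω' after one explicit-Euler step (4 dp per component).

precession coupling ω×(Iω) = (0.0072, 0.0180, 0.0192)
angular accel α = (0.7640, -1.0444, -0.1947)
ω + α·dt = (-1.1618, 0.7478, -0.3097)

ω' = (-1.1618, 0.7478, -0.3097)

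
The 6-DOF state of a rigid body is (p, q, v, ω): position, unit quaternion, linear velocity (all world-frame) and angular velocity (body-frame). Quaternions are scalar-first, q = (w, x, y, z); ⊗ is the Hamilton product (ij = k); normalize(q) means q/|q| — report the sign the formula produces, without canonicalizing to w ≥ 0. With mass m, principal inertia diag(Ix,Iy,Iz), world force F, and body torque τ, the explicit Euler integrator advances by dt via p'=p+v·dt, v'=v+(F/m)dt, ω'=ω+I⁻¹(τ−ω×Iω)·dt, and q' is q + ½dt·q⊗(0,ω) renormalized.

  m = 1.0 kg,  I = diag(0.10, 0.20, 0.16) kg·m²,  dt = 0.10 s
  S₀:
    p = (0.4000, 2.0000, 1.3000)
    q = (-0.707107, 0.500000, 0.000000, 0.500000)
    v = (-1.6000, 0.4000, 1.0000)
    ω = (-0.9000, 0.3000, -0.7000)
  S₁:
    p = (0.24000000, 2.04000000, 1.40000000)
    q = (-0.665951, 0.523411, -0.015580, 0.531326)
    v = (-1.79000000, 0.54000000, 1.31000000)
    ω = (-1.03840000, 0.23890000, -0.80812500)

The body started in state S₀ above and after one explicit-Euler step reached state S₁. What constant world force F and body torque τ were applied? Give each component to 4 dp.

v₁ − v₀ = (-0.19000000, 0.14000000, 0.31000000)
applied force F = (-1.9000, 1.4000, 3.1000)
rate change Δω = (-0.13840000, -0.06110000, -0.10812500)
τ = I·(Δω/dt) + ω₀×(Iω₀) = (-0.1300, -0.1600, -0.2000)

F = (-1.9000, 1.4000, 3.1000)
τ = (-0.1300, -0.1600, -0.2000)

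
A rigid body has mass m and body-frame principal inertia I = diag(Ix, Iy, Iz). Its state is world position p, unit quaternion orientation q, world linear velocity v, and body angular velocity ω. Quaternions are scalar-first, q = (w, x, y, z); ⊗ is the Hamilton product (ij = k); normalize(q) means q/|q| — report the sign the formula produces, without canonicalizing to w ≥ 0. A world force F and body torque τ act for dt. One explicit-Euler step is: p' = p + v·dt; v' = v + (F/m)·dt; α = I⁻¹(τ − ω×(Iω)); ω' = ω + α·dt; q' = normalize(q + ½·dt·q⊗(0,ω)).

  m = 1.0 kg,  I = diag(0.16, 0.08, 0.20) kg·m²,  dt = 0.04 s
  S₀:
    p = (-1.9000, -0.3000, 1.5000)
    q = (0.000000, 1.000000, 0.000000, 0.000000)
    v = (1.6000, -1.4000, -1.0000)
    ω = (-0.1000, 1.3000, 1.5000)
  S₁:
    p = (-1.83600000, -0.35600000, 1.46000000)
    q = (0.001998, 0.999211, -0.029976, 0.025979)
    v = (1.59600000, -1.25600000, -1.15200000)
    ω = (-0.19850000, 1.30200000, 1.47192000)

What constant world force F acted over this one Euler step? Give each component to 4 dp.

velocity change Δv = (-0.00400000, 0.14400000, -0.15200000)
applied force F = (-0.1000, 3.6000, -3.8000)

F = (-0.1000, 3.6000, -3.8000)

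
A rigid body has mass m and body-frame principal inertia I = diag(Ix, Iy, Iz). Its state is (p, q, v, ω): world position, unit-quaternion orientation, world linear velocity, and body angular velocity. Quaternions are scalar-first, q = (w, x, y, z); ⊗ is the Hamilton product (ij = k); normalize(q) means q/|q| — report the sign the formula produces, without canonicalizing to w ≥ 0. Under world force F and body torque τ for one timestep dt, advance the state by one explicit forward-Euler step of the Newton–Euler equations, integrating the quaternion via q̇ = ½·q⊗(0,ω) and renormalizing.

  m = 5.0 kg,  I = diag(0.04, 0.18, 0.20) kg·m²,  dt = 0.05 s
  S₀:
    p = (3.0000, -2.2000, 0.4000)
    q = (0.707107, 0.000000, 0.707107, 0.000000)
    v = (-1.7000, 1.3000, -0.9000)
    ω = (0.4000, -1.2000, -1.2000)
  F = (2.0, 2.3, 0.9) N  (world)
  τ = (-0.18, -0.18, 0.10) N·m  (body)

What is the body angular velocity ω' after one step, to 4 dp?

ω' = (0.1390, -1.2713, -1.1582)

angular accel α = (-5.2200, -1.4267, 0.8360)
ω + α·dt = (0.1390, -1.2713, -1.1582)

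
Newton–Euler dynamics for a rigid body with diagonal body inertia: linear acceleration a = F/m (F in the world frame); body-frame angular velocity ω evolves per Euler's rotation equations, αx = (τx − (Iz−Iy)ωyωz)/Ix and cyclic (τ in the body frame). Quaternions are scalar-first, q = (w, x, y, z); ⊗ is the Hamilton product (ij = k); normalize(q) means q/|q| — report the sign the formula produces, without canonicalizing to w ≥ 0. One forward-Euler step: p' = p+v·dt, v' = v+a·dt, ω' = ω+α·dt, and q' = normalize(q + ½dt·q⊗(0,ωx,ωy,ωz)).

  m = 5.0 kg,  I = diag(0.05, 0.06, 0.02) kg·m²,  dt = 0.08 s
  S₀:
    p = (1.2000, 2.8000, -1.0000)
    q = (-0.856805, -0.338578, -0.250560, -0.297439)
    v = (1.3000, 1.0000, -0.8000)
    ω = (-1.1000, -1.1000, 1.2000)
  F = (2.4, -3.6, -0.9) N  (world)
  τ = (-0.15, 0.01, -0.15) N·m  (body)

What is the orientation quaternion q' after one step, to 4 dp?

q' = (-0.8658, -0.3250, -0.1830, -0.3337)

q⊗(0,ω) = (-0.2911250, 0.3146306, 1.6759620, -0.9313462)
q + ½dt·q⊗(0,ω), renormalized = (-0.8658, -0.3250, -0.1830, -0.3337)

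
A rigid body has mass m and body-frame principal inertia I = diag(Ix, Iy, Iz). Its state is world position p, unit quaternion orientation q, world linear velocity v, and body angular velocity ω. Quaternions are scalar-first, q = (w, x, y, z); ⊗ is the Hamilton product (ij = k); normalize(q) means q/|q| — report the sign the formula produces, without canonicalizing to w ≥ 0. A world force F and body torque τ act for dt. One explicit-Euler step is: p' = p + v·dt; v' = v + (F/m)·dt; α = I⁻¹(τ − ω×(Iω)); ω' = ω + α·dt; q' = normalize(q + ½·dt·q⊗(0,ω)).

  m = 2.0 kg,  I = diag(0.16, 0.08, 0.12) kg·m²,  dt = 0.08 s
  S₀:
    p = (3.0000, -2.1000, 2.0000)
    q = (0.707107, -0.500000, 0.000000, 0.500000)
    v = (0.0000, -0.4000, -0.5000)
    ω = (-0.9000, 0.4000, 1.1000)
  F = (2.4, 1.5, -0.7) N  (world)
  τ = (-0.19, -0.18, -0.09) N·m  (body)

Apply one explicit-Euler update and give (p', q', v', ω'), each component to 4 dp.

precession coupling ω×(Iω) = (0.0176, -0.0396, 0.0288)
(τ − ω×Iω)/I = (-1.2975, -1.7550, -0.9900)
ω' = ω + α·dt = (-1.0038, 0.2596, 1.0208)
2q̇ = q⊗(0,ω) = (-1.0000000, -0.8363963, 0.3828428, 0.5778177)
updated quaternion q' = (0.6659, -0.5325, 0.0153, 0.5222)
new position p' = (3.0000, -2.1320, 1.9600)
v' = v + a·dt = (0.0960, -0.3400, -0.5280)

p' = (3.0000, -2.1320, 1.9600)
q' = (0.6659, -0.5325, 0.0153, 0.5222)
v' = (0.0960, -0.3400, -0.5280)
ω' = (-1.0038, 0.2596, 1.0208)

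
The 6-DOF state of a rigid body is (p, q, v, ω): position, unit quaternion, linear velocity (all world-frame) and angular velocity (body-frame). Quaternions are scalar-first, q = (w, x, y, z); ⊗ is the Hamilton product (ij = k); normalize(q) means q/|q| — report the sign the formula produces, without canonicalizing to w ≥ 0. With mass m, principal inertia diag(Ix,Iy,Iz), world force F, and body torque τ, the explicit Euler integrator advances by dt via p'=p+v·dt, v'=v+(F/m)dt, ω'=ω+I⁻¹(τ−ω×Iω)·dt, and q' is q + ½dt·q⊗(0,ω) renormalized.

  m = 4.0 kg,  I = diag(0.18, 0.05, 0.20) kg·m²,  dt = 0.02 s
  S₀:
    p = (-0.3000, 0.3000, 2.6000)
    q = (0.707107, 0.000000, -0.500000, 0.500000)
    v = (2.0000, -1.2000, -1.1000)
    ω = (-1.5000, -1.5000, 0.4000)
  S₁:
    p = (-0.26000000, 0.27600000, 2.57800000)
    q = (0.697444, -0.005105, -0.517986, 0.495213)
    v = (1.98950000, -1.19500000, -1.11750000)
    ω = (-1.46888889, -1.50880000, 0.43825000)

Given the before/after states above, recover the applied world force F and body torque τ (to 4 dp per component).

F = (-2.1000, 1.0000, -3.5000)
τ = (0.1900, -0.0100, 0.0900)

ω₁ − ω₀ = (0.03111111, -0.00880000, 0.03825000)
ω₀×(Iω₀) = (-0.0900, 0.0120, -0.2925)
τ = I·(Δω/dt) + ω₀×(Iω₀) = (0.1900, -0.0100, 0.0900)
v₁ − v₀ = (-0.01050000, 0.00500000, -0.01750000)
F = m·Δv/dt = (-2.1000, 1.0000, -3.5000)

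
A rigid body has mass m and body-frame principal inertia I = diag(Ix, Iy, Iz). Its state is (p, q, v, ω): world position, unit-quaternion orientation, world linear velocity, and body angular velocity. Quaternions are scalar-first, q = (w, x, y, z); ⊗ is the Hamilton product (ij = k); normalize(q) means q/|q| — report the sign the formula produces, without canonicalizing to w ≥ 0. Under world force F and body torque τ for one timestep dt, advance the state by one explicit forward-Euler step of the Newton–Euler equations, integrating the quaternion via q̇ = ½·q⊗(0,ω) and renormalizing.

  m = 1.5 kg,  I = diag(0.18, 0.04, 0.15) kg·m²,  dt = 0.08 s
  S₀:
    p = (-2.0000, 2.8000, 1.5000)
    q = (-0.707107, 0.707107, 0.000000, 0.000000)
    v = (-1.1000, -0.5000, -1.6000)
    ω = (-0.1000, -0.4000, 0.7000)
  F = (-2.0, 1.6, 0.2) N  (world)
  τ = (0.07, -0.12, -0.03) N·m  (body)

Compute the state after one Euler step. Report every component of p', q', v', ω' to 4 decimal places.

p' = (-2.0880, 2.7600, 1.3720)
q' = (-0.7039, 0.7096, -0.0085, -0.0311)
v' = (-1.2067, -0.4147, -1.5893)
ω' = (-0.0552, -0.6358, 0.6870)

new position p' = (-2.0880, 2.7600, 1.3720)
v' = v + a·dt = (-1.2067, -0.4147, -1.5893)
precession coupling ω×(Iω) = (-0.0308, -0.0021, -0.0056)
angular accel α = (0.5600, -2.9475, -0.1627)
new body rate ω' = (-0.0552, -0.6358, 0.6870)
2q̇ = q⊗(0,ω) = (0.0707107, 0.0707107, -0.2121321, -0.7778177)
updated quaternion q' = (-0.7039, 0.7096, -0.0085, -0.0311)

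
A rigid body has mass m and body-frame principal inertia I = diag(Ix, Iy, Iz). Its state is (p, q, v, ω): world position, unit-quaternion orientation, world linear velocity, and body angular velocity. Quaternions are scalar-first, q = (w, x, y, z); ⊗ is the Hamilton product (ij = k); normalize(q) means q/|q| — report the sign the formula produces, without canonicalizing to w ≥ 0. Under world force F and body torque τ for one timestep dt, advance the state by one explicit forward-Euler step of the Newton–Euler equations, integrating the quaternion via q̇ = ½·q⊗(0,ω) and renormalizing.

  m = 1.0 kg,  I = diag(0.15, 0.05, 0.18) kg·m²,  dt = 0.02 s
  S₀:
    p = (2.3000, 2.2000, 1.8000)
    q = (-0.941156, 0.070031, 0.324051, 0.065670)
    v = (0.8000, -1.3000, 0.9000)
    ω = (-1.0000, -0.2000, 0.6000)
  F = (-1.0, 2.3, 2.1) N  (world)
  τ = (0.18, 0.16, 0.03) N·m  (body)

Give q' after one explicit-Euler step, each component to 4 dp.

Hamilton product q⊗(0,ω) = (0.0954392, 1.1487206, 0.0805426, -0.2546488)
updated quaternion q' = (-0.9401, 0.0815, 0.3248, 0.0631)

q' = (-0.9401, 0.0815, 0.3248, 0.0631)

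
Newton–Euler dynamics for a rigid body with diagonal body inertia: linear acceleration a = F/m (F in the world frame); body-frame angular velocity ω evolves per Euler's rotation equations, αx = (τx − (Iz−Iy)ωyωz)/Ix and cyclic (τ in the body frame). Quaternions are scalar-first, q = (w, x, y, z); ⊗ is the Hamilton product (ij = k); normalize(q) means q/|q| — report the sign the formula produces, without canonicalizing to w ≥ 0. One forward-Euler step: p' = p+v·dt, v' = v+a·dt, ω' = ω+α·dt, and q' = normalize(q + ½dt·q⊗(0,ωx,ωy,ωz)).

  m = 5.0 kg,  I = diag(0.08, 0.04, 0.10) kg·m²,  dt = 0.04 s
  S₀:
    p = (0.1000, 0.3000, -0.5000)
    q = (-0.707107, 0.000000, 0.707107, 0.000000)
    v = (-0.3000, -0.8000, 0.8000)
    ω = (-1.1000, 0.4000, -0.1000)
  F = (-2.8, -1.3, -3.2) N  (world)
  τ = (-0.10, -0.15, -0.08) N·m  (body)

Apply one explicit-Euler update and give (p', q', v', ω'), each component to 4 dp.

α = I⁻¹(τ − ω×Iω) = (-1.2200, -3.6950, -0.9760)
ω + α·dt = (-1.1488, 0.2522, -0.1390)
2q̇ = q⊗(0,ω) = (-0.2828428, 0.7071070, -0.2828428, 0.8485284)
updated quaternion q' = (-0.7126, 0.0141, 0.7013, 0.0170)
a = F/m = (-0.5600, -0.2600, -0.6400)
p + v·dt = (0.0880, 0.2680, -0.4680)
v' = v + a·dt = (-0.3224, -0.8104, 0.7744)

p' = (0.0880, 0.2680, -0.4680)
q' = (-0.7126, 0.0141, 0.7013, 0.0170)
v' = (-0.3224, -0.8104, 0.7744)
ω' = (-1.1488, 0.2522, -0.1390)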